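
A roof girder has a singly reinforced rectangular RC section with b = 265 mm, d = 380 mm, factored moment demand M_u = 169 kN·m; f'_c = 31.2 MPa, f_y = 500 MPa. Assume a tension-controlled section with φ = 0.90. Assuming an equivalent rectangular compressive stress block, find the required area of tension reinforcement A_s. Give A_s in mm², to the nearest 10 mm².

A_s ≈ 1100 mm²

M_n = M_u/φ = 169/0.90 = 187.778 kN·m.
With M_n = 0.85 f'_c a b (d − a/2), solve the quadratic for a:
a = d − √(d² − 2M_n/(0.85 f'_c b)) = 380 − √(380² − 2 × 187.778×10⁶/(0.85 × 31.2 × 265)) = 78.40 mm.
A_s = 0.85 f'_c a b / f_y = 0.85 × 31.2 × 78.40 × 265 / 500 = 1102.0 mm².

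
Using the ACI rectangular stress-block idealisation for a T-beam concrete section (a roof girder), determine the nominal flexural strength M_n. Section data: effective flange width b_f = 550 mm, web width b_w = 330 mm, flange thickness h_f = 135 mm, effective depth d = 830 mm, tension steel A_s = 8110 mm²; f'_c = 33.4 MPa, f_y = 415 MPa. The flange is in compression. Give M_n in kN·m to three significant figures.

Tension: T = A_s f_y = 8110 × 415 = 3365650 N.
Try a within the flange: a = T/(0.85 f'_c b_f) = 3365650/(0.85 × 33.4 × 550) = 215.55 mm.
a = 215.55 > h_f = 135 mm: the block extends into the web. Split into flange-overhang and web parts.
C_f = 0.85 f'_c (b_f − b_w) h_f = 0.85 × 33.4 × (550 − 330) × 135 = 843183 N.
Remaining web compression depth: a_w = (T − C_f)/(0.85 f'_c b_w) = (3365650 − 843183)/(0.85 × 33.4 × 330) = 269.24 mm.
M_n = C_f(d − h_f/2) + (T − C_f)(d − a_w/2) = 843183 × (830 − 67.5) + 2522467 × (830 − 134.62) = 642.93 + 1754.07 = 2397.00 × 10⁶ N·mm.
M_n = 2397.00 kN·m.

M_n ≈ 2400 kN·m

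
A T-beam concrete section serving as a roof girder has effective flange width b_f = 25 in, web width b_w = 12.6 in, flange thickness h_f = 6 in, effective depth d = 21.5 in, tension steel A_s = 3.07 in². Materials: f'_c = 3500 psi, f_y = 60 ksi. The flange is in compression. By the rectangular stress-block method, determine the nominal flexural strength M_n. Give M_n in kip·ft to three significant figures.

M_n ≈ 311 kip·ft

Tension: T = A_s f_y = 3.07 × 60 = 184.2 kips.
Try a within the flange: a = T/(0.85 f'_c b_f) = 184.2/(0.85 × 3.5 × 25) = 2.477 in.
Since a = 2.477 ≤ h_f = 6 in, the stress block lies entirely in the flange; analyse as a rectangular beam of width b_f.
M_n = T(d − a/2) = 184.2 × (21.5 − 1.2385) = 3732.2 kip·in.
M_n = 3732.2/12 = 311.02 kip·ft.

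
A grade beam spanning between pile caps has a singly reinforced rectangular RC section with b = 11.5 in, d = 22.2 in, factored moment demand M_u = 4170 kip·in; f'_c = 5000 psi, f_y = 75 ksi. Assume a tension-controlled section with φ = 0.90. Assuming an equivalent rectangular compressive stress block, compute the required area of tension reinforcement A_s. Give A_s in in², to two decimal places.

A_s ≈ 3.12 in²

M_n = M_u/φ = 4170/0.90 = 4633.33 kip·in.
From M_n = 0.85 f'_c a b (d − a/2):
a = d − √(d² − 2M_n/(0.85 f'_c b)) = 22.2 − √(22.2² − 2 × 4633.33/(0.85 × 5 × 11.5)) = 4.786 in.
A_s = 0.85 f'_c a b / f_y = 0.85 × 5 × 4.786 × 11.5 / 75 = 3.119 in².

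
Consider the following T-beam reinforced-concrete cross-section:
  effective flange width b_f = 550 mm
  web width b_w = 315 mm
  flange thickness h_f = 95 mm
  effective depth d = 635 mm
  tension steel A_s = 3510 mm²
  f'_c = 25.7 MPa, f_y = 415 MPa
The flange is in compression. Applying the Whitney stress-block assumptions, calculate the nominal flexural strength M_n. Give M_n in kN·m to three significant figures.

Tension: T = A_s f_y = 3510 × 415 = 1456650 N.
Try a within the flange: a = T/(0.85 f'_c b_f) = 1456650/(0.85 × 25.7 × 550) = 121.24 mm.
a = 121.24 > h_f = 95 mm: the block extends into the web. Split into flange-overhang and web parts.
C_f = 0.85 f'_c (b_f − b_w) h_f = 0.85 × 25.7 × (550 − 315) × 95 = 487690 N.
Remaining web compression depth: a_w = (T − C_f)/(0.85 f'_c b_w) = (1456650 − 487690)/(0.85 × 25.7 × 315) = 140.81 mm.
M_n = C_f(d − h_f/2) + (T − C_f)(d − a_w/2) = 487690 × (635 − 47.5) + 968960 × (635 − 70.405) = 286.52 + 547.07 = 833.59 × 10⁶ N·mm.
M_n = 833.59 kN·m.

M_n ≈ 834 kN·m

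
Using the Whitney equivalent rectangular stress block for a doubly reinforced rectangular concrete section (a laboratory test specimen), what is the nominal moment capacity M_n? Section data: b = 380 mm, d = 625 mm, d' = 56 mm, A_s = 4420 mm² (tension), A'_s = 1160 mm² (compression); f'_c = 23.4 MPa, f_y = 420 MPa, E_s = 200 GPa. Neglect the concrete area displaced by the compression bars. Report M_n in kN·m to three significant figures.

M_n ≈ 1010 kN·m

Assume both tension and compression steel yield.
Net tension couple steel: A_s − A'_s = 3260 mm².
a = (A_s − A'_s) f_y / (0.85 f'_c b) = 1369200/(0.85 × 23.4 × 380) = 181.15 mm.
c = a/β₁ = 181.15/0.85 = 213.12 mm; ε'_s = 0.003(c − d')/c = 0.0022 ≥ f_y/E_s = 0.0021, so compression steel does yield.
M_n = (A_s − A'_s) f_y (d − a/2) + A'_s f_y (d − d') = [1369200 × (625 − 90.575) + 487200 × (625 − 56)] × 10⁻⁶ = 731.73 + 277.22 = 1008.95 kN·m.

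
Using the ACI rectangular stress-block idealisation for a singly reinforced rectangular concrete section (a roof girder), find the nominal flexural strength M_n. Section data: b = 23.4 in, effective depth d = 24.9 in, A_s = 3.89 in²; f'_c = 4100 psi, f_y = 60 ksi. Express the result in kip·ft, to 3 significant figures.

M_n ≈ 456 kip·ft

T = A_s f_y = 3.89 × 60 = 233.4 kips.
a = T/(0.85 f'_c b) = 233.4/(0.85 × 4.1 × 23.4) = 2.862 in.
M_n = T(d − a/2) = 233.4 × (24.9 − 1.431) = 5477.7 kip·in = 5477.7/12 = 456.48 kip·ft.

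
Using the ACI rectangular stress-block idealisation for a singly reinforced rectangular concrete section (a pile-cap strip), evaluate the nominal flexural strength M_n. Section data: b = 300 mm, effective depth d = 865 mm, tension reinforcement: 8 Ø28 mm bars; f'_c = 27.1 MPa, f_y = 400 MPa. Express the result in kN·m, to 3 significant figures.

M_n ≈ 1420 kN·m

A_s = 8 × 616 = 4928 mm².
T = A_s f_y = 4928 × 400 = 1971200 N = 1971.2 kN.
From C = T: a = T/(0.85 f'_c b) = 1971200/(0.85 × 27.1 × 300) = 285.25 mm.
M_n = T(d − a/2) = 1971.2 kN × (865 − 142.625) mm = 1423.95 kN·m.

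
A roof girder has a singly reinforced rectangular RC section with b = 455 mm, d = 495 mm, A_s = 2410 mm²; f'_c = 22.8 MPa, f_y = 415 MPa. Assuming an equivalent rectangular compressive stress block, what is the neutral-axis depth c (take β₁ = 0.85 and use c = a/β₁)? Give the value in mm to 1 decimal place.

T = A_s f_y = 2410 × 415 = 1000150 N = 1000.15 kN.
Setting C = 0.85 f'_c a b equal to T: a = 1000150/(0.85 × 22.8 × 455) = 113.423 mm.
With β₁ = 0.85, c = a/β₁ = 113.423/0.85 = 133.4 mm.

c ≈ 133.4 mm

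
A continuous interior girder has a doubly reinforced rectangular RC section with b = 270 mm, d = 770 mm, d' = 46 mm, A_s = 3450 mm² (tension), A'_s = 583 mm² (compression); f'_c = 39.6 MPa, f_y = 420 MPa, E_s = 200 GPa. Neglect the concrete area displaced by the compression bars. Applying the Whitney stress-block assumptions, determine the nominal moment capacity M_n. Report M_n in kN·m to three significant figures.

M_n ≈ 1020 kN·m

Assume both tension and compression steel yield.
Net tension couple steel: A_s − A'_s = 2867 mm².
a = (A_s − A'_s) f_y / (0.85 f'_c b) = 1204140/(0.85 × 39.6 × 270) = 132.49 mm.
c = a/β₁ = 132.49/0.767 = 172.74 mm; ε'_s = 0.003(c − d')/c = 0.0022 ≥ f_y/E_s = 0.0021, so compression steel does yield.
M_n = (A_s − A'_s) f_y (d − a/2) + A'_s f_y (d − d') = [1204140 × (770 − 66.245) + 244860 × (770 − 46)] × 10⁻⁶ = 847.42 + 177.28 = 1024.70 kN·m.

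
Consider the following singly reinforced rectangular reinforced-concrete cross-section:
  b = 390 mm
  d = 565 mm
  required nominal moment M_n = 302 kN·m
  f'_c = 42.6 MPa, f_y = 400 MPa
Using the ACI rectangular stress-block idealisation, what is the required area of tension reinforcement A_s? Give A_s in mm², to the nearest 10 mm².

With M_n = 0.85 f'_c a b (d − a/2), solve the quadratic for a:
a = d − √(d² − 2M_n/(0.85 f'_c b)) = 565 − √(565² − 2 × 302×10⁶/(0.85 × 42.6 × 390)) = 39.21 mm.
A_s = 0.85 f'_c a b / f_y = 0.85 × 42.6 × 39.21 × 390 / 400 = 1384.3 mm².

A_s ≈ 1380 mm²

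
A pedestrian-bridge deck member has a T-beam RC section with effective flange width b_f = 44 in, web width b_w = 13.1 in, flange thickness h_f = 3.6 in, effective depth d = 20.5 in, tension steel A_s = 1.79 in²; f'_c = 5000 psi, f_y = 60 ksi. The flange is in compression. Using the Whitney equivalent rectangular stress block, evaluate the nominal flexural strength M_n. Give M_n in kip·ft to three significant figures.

M_n ≈ 181 kip·ft

Tension: T = A_s f_y = 1.79 × 60 = 107.4 kips.
Try a within the flange: a = T/(0.85 f'_c b_f) = 107.4/(0.85 × 5 × 44) = 0.574 in.
Since a = 0.574 ≤ h_f = 3.6 in, the stress block lies entirely in the flange; analyse as a rectangular beam of width b_f.
M_n = T(d − a/2) = 107.4 × (20.5 − 0.287) = 2170.9 kip·in.
M_n = 2170.9/12 = 180.91 kip·ft.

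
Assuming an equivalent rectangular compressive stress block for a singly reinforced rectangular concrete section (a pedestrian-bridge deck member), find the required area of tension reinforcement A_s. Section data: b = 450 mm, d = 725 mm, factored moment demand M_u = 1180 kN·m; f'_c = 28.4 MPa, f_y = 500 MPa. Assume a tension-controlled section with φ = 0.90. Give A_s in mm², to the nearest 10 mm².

M_n = M_u/φ = 1180/0.90 = 1311.11 kN·m.
With M_n = 0.85 f'_c a b (d − a/2), solve the quadratic for a:
a = d − √(d² − 2M_n/(0.85 f'_c b)) = 725 − √(725² − 2 × 1311.11×10⁶/(0.85 × 28.4 × 450)) = 191.86 mm.
A_s = 0.85 f'_c a b / f_y = 0.85 × 28.4 × 191.86 × 450 / 500 = 4168.4 mm².

A_s ≈ 4170 mm²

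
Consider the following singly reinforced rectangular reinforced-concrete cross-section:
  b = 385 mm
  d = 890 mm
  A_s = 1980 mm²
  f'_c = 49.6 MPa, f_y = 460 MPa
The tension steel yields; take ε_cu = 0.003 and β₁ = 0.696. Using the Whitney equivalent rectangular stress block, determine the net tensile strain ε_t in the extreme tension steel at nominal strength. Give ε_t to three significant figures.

a = A_s f_y/(0.85 f'_c b) = 56.11 mm.
β₁ = 0.696, so c = a/β₁ = 56.11/0.696 = 80.62 mm.
From the linear strain diagram with ε_cu = 0.003: ε_t = 0.003 (d − c)/c = 0.003 × (890 − 80.62)/80.62 = 0.0301.
Since ε_t ≥ 0.005, the section is tension-controlled.

ε_t ≈ 0.0301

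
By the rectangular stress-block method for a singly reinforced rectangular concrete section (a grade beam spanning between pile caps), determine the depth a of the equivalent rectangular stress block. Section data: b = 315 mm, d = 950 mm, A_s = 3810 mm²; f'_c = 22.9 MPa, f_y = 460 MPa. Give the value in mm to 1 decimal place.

T = A_s f_y = 3810 × 460 = 1752600 N = 1752.6 kN.
Setting C = 0.85 f'_c a b equal to T: a = 1752600/(0.85 × 22.9 × 315) = 285.8 mm.

a ≈ 285.8 mm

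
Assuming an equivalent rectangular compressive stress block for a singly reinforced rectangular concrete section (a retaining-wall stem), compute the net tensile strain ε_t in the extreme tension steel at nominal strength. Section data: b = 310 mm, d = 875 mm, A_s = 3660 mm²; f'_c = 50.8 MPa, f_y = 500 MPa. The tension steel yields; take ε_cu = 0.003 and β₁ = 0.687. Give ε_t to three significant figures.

a = A_s f_y/(0.85 f'_c b) = 136.71 mm.
β₁ = 0.687, so c = a/β₁ = 136.71/0.687 = 199.00 mm.
From the linear strain diagram with ε_cu = 0.003: ε_t = 0.003 (d − c)/c = 0.003 × (875 − 199.00)/199.00 = 0.0102.
Since ε_t ≥ 0.005, the section is tension-controlled.

ε_t ≈ 0.0102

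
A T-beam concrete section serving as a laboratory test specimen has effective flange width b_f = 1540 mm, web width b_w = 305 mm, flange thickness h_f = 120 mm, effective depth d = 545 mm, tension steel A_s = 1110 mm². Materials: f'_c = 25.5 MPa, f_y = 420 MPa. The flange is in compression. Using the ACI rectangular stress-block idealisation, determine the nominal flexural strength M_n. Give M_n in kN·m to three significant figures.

M_n ≈ 251 kN·m

Tension: T = A_s f_y = 1110 × 420 = 466200 N.
Try a within the flange: a = T/(0.85 f'_c b_f) = 466200/(0.85 × 25.5 × 1540) = 13.97 mm.
Since a = 13.97 ≤ h_f = 120 mm, the stress block lies entirely in the flange; analyse as a rectangular beam of width b_f.
M_n = T(d − a/2) = 466200 × (545 − 6.985) = 250.82 × 10⁶ N·mm.
M_n = 250.82 kN·m.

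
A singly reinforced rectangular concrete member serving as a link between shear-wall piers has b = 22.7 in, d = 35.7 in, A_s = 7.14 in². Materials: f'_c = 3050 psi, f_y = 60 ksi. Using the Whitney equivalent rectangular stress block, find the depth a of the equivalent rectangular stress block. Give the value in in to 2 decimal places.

T = A_s f_y = 7.14 × 60 = 428.4 kips.
a = T/(0.85 f'_c b) = 428.4/(0.85 × 3.05 × 22.7) = 7.28 in.

a ≈ 7.28 in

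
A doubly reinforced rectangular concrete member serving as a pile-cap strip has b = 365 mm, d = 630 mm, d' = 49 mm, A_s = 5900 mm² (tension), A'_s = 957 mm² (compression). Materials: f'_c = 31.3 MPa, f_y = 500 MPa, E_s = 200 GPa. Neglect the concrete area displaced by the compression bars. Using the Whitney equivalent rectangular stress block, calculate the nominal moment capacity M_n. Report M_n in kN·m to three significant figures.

M_n ≈ 1520 kN·m

Assume both tension and compression steel yield.
Net tension couple steel: A_s − A'_s = 4943 mm².
a = (A_s − A'_s) f_y / (0.85 f'_c b) = 2471500/(0.85 × 31.3 × 365) = 254.51 mm.
c = a/β₁ = 254.51/0.826 = 308.12 mm; ε'_s = 0.003(c − d')/c = 0.0025 ≥ f_y/E_s = 0.0025, so compression steel does yield.
M_n = (A_s − A'_s) f_y (d − a/2) + A'_s f_y (d − d') = [2471500 × (630 − 127.255) + 478500 × (630 − 49)] × 10⁻⁶ = 1242.53 + 278.01 = 1520.54 kN·m.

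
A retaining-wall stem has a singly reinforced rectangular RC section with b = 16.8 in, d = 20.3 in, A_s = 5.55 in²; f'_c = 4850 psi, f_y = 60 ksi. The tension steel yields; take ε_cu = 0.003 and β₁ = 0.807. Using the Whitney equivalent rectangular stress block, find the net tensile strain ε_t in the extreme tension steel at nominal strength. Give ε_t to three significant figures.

ε_t ≈ 0.00722

a = A_s f_y/(0.85 f'_c b) = 4.808 in.
β₁ = 0.807, so c = a/β₁ = 4.808/0.807 = 5.958 in.
From the linear strain diagram with ε_cu = 0.003: ε_t = 0.003 (d − c)/c = 0.003 × (20.3 − 5.958)/5.958 = 0.00722.
Since ε_t ≥ 0.005, the section is tension-controlled.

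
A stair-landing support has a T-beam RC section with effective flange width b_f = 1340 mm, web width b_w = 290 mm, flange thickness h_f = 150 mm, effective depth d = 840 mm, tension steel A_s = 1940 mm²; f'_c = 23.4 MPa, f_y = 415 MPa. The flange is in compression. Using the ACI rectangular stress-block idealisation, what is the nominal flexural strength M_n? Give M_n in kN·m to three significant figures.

Tension: T = A_s f_y = 1940 × 415 = 805100 N.
Try a within the flange: a = T/(0.85 f'_c b_f) = 805100/(0.85 × 23.4 × 1340) = 30.21 mm.
Since a = 30.21 ≤ h_f = 150 mm, the stress block lies entirely in the flange; analyse as a rectangular beam of width b_f.
M_n = T(d − a/2) = 805100 × (840 − 15.105) = 664.12 × 10⁶ N·mm.
M_n = 664.12 kN·m.

M_n ≈ 664 kN·m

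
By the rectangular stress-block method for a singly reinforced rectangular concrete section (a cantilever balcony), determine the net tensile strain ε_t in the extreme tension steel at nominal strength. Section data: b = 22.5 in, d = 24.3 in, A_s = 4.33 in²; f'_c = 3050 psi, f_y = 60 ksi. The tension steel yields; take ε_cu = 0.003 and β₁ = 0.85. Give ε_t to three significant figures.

ε_t ≈ 0.0109

a = A_s f_y/(0.85 f'_c b) = 4.454 in.
β₁ = 0.85, so c = a/β₁ = 4.454/0.85 = 5.240 in.
From the linear strain diagram with ε_cu = 0.003: ε_t = 0.003 (d − c)/c = 0.003 × (24.3 − 5.240)/5.240 = 0.0109.
Since ε_t ≥ 0.005, the section is tension-controlled.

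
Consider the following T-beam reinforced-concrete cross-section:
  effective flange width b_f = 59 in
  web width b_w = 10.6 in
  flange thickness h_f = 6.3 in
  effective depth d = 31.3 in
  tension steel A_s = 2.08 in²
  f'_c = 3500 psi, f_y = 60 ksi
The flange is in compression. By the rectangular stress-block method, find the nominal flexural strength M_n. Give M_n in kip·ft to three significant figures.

M_n ≈ 322 kip·ft

Tension: T = A_s f_y = 2.08 × 60 = 124.8 kips.
Try a within the flange: a = T/(0.85 f'_c b_f) = 124.8/(0.85 × 3.5 × 59) = 0.711 in.
Since a = 0.711 ≤ h_f = 6.3 in, the stress block lies entirely in the flange; analyse as a rectangular beam of width b_f.
M_n = T(d − a/2) = 124.8 × (31.3 − 0.3555) = 3861.9 kip·in.
M_n = 3861.9/12 = 321.83 kip·ft.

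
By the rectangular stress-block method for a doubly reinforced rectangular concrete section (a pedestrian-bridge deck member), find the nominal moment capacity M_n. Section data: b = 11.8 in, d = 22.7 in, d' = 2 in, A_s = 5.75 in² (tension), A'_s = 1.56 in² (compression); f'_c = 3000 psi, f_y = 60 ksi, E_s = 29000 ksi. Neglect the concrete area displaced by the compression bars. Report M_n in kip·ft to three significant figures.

Assume both steels yield.
a = (A_s − A'_s) f_y/(0.85 f'_c b) = (5.75 − 1.56) × 60/(0.85 × 3 × 11.8) = 8.355 in.
c = a/β₁ = 8.355/0.85 = 9.829 in; ε'_s = 0.003(c − d')/c = 0.0024 ≥ ε_y = 0.0021, so the compression steel yields.
M_n = (A_s − A'_s) f_y (d − a/2) + A'_s f_y (d − d') = 251.4 × (22.7 − 4.1775) + 93.6 × (22.7 − 2) = 4656.6 + 1937.5 = 6594.1 kip·in = 6594.1/12 = 549.51 kip·ft.

M_n ≈ 550 kip·ft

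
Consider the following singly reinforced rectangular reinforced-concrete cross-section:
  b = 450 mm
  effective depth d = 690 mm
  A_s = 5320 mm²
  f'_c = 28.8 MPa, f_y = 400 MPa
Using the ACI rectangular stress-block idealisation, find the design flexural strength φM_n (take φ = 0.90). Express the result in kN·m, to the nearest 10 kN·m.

T = A_s f_y = 5320 × 400 = 2128000 N = 2128 kN.
From C = T: a = T/(0.85 f'_c b) = 2128000/(0.85 × 28.8 × 450) = 193.17 mm.
M_n = T(d − a/2) = 2128 kN × (690 − 96.585) mm = 1262.79 kN·m.
φM_n = 0.90 × 1262.79 = 1136.51 kN·m.

φM_n ≈ 1140 kN·m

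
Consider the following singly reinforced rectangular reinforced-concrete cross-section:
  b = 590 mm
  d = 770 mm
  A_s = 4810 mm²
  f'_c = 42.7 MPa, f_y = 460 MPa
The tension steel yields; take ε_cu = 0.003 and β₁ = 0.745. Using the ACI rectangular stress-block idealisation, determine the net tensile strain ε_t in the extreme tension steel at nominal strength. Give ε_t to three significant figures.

a = A_s f_y/(0.85 f'_c b) = 103.32 mm.
β₁ = 0.745, so c = a/β₁ = 103.32/0.745 = 138.68 mm.
From the linear strain diagram with ε_cu = 0.003: ε_t = 0.003 (d − c)/c = 0.003 × (770 − 138.68)/138.68 = 0.0137.
Since ε_t ≥ 0.005, the section is tension-controlled.

ε_t ≈ 0.0137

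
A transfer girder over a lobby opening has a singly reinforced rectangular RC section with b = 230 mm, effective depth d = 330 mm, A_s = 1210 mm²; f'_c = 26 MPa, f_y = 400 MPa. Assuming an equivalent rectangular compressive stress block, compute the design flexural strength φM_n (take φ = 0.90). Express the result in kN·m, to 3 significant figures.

φM_n ≈ 123 kN·m

T = A_s f_y = 1210 × 400 = 484000 N = 484 kN.
From C = T: a = T/(0.85 f'_c b) = 484000/(0.85 × 26 × 230) = 95.22 mm.
M_n = T(d − a/2) = 484 kN × (330 − 47.61) mm = 136.68 kN·m.
φM_n = 0.90 × 136.68 = 123.01 kN·m.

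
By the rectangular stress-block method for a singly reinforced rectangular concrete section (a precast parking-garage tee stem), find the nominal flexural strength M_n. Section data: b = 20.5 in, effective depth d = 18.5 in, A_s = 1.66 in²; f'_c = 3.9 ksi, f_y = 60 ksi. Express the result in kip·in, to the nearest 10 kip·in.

M_n ≈ 1770 kip·in

T = A_s f_y = 1.66 × 60 = 99.6 kips.
a = T/(0.85 f'_c b) = 99.6/(0.85 × 3.9 × 20.5) = 1.466 in.
M_n = T(d − a/2) = 99.6 × (18.5 − 0.733) = 1769.6 kip·in.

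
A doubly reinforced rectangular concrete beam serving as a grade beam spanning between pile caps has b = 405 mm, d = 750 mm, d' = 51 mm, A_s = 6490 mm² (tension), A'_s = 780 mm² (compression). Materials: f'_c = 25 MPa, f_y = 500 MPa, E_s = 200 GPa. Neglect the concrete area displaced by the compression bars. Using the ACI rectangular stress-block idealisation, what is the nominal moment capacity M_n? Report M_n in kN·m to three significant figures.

M_n ≈ 1940 kN·m

Assume both tension and compression steel yield.
Net tension couple steel: A_s − A'_s = 5710 mm².
a = (A_s − A'_s) f_y / (0.85 f'_c b) = 2855000/(0.85 × 25 × 405) = 331.74 mm.
c = a/β₁ = 331.74/0.85 = 390.28 mm; ε'_s = 0.003(c − d')/c = 0.0026 ≥ f_y/E_s = 0.0025, so compression steel does yield.
M_n = (A_s − A'_s) f_y (d − a/2) + A'_s f_y (d − d') = [2855000 × (750 − 165.87) + 390000 × (750 − 51)] × 10⁻⁶ = 1667.69 + 272.61 = 1940.30 kN·m.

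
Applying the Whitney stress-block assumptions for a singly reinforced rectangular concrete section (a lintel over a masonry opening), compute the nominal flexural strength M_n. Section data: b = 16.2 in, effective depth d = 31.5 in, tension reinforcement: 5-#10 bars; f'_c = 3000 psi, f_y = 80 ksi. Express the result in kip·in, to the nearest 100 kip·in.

M_n ≈ 12900 kip·in

A_s = 5 × 1.27 = 6.35 in².
T = A_s f_y = 6.35 × 80 = 508 kips.
a = T/(0.85 f'_c b) = 508/(0.85 × 3 × 16.2) = 12.297 in.
M_n = T(d − a/2) = 508 × (31.5 − 6.1485) = 12878.6 kip·in.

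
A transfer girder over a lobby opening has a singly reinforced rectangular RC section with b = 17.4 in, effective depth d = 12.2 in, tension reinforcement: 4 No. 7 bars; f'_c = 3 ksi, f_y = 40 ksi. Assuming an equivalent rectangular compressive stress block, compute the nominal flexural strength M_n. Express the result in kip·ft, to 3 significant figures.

A_s = 4 × 0.6 = 2.4 in².
T = A_s f_y = 2.4 × 40 = 96 kips.
a = T/(0.85 f'_c b) = 96/(0.85 × 3 × 17.4) = 2.164 in.
M_n = T(d − a/2) = 96 × (12.2 − 1.082) = 1067.3 kip·in = 1067.3/12 = 88.94 kip·ft.

M_n ≈ 88.9 kip·ft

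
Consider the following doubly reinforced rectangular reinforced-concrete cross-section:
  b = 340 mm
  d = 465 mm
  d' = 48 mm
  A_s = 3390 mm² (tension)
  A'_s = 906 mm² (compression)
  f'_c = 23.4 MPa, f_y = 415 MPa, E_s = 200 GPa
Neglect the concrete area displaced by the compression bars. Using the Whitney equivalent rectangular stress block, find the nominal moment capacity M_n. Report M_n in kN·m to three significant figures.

Assume both tension and compression steel yield.
Net tension couple steel: A_s − A'_s = 2484 mm².
a = (A_s − A'_s) f_y / (0.85 f'_c b) = 1030860/(0.85 × 23.4 × 340) = 152.44 mm.
c = a/β₁ = 152.44/0.85 = 179.34 mm; ε'_s = 0.003(c − d')/c = 0.0022 ≥ f_y/E_s = 0.0021, so compression steel does yield.
M_n = (A_s − A'_s) f_y (d − a/2) + A'_s f_y (d − d') = [1030860 × (465 − 76.22) + 375990 × (465 − 48)] × 10⁻⁶ = 400.78 + 156.79 = 557.57 kN·m.

M_n ≈ 558 kN·m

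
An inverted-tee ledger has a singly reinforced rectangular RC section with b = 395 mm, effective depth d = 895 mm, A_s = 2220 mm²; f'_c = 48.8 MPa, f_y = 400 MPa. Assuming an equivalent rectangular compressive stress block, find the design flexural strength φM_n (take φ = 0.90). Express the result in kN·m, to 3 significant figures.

T = A_s f_y = 2220 × 400 = 888000 N = 888 kN.
From C = T: a = T/(0.85 f'_c b) = 888000/(0.85 × 48.8 × 395) = 54.20 mm.
M_n = T(d − a/2) = 888 kN × (895 − 27.1) mm = 770.70 kN·m.
φM_n = 0.90 × 770.70 = 693.63 kN·m.

φM_n ≈ 694 kN·m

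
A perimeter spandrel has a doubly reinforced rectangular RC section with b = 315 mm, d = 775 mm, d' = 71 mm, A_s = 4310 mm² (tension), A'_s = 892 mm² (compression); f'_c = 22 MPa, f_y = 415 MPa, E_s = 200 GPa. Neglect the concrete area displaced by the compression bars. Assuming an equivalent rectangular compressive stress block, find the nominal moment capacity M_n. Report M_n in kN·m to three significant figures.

Assume both tension and compression steel yield.
Net tension couple steel: A_s − A'_s = 3418 mm².
a = (A_s − A'_s) f_y / (0.85 f'_c b) = 1418470/(0.85 × 22 × 315) = 240.81 mm.
c = a/β₁ = 240.81/0.85 = 283.31 mm; ε'_s = 0.003(c − d')/c = 0.0022 ≥ f_y/E_s = 0.0021, so compression steel does yield.
M_n = (A_s − A'_s) f_y (d − a/2) + A'_s f_y (d − d') = [1418470 × (775 − 120.405) + 370180 × (775 − 71)] × 10⁻⁶ = 928.52 + 260.61 = 1189.13 kN·m.

M_n ≈ 1190 kN·m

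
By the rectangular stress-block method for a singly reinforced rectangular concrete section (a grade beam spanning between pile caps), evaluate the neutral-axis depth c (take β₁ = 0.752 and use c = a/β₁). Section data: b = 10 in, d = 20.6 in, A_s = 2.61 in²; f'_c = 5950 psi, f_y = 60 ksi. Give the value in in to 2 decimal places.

T = A_s f_y = 2.61 × 60 = 156.6 kips.
a = T/(0.85 f'_c b) = 156.6/(0.85 × 5.95 × 10) = 3.0964 in.
With β₁ = 0.752, c = a/β₁ = 3.0964/0.752 = 4.12 in.

c ≈ 4.12 in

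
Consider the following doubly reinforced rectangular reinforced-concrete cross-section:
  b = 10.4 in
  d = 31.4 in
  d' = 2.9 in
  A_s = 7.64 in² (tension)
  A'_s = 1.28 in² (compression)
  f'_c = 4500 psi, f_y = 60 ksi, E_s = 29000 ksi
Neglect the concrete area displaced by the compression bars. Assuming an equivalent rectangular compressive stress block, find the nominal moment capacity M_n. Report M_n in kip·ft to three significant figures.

M_n ≈ 1030 kip·ft

Assume both steels yield.
a = (A_s − A'_s) f_y/(0.85 f'_c b) = (7.64 − 1.28) × 60/(0.85 × 4.5 × 10.4) = 9.593 in.
c = a/β₁ = 9.593/0.825 = 11.628 in; ε'_s = 0.003(c − d')/c = 0.0023 ≥ ε_y = 0.0021, so the compression steel yields.
M_n = (A_s − A'_s) f_y (d − a/2) + A'_s f_y (d − d') = 381.6 × (31.4 − 4.7965) + 76.8 × (31.4 − 2.9) = 10151.9 + 2188.8 = 12340.7 kip·in = 12340.7/12 = 1028.39 kip·ft.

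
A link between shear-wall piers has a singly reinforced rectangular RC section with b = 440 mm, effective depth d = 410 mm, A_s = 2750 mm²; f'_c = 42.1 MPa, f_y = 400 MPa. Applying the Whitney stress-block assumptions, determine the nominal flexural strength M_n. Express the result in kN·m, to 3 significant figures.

T = A_s f_y = 2750 × 400 = 1100000 N = 1100 kN.
From C = T: a = T/(0.85 f'_c b) = 1100000/(0.85 × 42.1 × 440) = 69.86 mm.
M_n = T(d − a/2) = 1100 kN × (410 − 34.93) mm = 412.58 kN·m.

M_n ≈ 413 kN·m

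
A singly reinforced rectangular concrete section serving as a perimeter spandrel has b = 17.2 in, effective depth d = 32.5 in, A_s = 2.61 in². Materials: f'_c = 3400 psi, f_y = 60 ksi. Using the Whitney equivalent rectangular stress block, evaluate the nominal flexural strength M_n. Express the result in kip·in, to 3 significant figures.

T = A_s f_y = 2.61 × 60 = 156.6 kips.
a = T/(0.85 f'_c b) = 156.6/(0.85 × 3.4 × 17.2) = 3.150 in.
M_n = T(d − a/2) = 156.6 × (32.5 − 1.575) = 4842.9 kip·in.

M_n ≈ 4840 kip·in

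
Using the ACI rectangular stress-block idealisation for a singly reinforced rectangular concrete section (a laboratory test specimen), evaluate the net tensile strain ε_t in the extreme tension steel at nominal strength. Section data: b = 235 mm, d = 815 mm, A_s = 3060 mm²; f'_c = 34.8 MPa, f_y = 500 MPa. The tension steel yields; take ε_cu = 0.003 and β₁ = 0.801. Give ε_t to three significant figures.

ε_t ≈ 0.00590

a = A_s f_y/(0.85 f'_c b) = 220.10 mm.
β₁ = 0.801, so c = a/β₁ = 220.10/0.801 = 274.78 mm.
From the linear strain diagram with ε_cu = 0.003: ε_t = 0.003 (d − c)/c = 0.003 × (815 − 274.78)/274.78 = 0.00590.
Since ε_t ≥ 0.005, the section is tension-controlled.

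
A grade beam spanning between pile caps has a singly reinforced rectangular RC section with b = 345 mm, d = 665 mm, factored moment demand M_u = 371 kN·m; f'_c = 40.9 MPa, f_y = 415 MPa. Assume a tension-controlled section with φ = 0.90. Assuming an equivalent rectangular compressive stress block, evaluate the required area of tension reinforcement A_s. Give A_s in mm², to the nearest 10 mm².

M_n = M_u/φ = 371/0.90 = 412.222 kN·m.
With M_n = 0.85 f'_c a b (d − a/2), solve the quadratic for a:
a = d − √(d² − 2M_n/(0.85 f'_c b)) = 665 − √(665² − 2 × 412.222×10⁶/(0.85 × 40.9 × 345)) = 53.86 mm.
A_s = 0.85 f'_c a b / f_y = 0.85 × 40.9 × 53.86 × 345 / 415 = 1556.6 mm².

A_s ≈ 1560 mm²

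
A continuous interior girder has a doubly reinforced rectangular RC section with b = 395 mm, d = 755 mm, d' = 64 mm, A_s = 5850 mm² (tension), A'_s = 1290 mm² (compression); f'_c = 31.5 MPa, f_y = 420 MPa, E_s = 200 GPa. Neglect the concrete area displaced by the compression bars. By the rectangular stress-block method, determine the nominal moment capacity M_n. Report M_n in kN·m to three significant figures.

Assume both tension and compression steel yield.
Net tension couple steel: A_s − A'_s = 4560 mm².
a = (A_s − A'_s) f_y / (0.85 f'_c b) = 1915200/(0.85 × 31.5 × 395) = 181.09 mm.
c = a/β₁ = 181.09/0.825 = 219.50 mm; ε'_s = 0.003(c − d')/c = 0.0021 ≥ f_y/E_s = 0.0021, so compression steel does yield.
M_n = (A_s − A'_s) f_y (d − a/2) + A'_s f_y (d − d') = [1915200 × (755 − 90.545) + 541800 × (755 − 64)] × 10⁻⁶ = 1272.56 + 374.38 = 1646.94 kN·m.

M_n ≈ 1650 kN·m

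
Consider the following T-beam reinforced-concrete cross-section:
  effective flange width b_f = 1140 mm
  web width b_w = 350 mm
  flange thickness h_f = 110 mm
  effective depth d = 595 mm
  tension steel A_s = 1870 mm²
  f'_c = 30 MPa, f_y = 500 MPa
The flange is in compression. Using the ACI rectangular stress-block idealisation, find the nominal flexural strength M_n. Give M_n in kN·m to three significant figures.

M_n ≈ 541 kN·m

Tension: T = A_s f_y = 1870 × 500 = 935000 N.
Try a within the flange: a = T/(0.85 f'_c b_f) = 935000/(0.85 × 30 × 1140) = 32.16 mm.
Since a = 32.16 ≤ h_f = 110 mm, the stress block lies entirely in the flange; analyse as a rectangular beam of width b_f.
M_n = T(d − a/2) = 935000 × (595 − 16.08) = 541.29 × 10⁶ N·mm.
M_n = 541.29 kN·m.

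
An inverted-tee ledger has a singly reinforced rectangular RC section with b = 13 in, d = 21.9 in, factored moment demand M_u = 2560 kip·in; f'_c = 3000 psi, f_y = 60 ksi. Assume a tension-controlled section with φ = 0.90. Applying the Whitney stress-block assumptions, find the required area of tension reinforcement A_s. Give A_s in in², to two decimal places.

M_n = M_u/φ = 2560/0.90 = 2844.44 kip·in.
From M_n = 0.85 f'_c a b (d − a/2):
a = d − √(d² − 2M_n/(0.85 f'_c b)) = 21.9 − √(21.9² − 2 × 2844.44/(0.85 × 3 × 13)) = 4.350 in.
A_s = 0.85 f'_c a b / f_y = 0.85 × 3 × 4.350 × 13 / 60 = 2.403 in².

A_s ≈ 2.40 in²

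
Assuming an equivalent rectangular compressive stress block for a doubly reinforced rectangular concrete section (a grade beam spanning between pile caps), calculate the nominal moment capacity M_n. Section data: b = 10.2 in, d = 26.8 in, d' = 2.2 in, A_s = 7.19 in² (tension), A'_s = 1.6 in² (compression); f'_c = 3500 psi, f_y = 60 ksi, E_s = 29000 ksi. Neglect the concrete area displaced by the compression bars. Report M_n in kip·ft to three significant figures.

Assume both steels yield.
a = (A_s − A'_s) f_y/(0.85 f'_c b) = (7.19 − 1.6) × 60/(0.85 × 3.5 × 10.2) = 11.053 in.
c = a/β₁ = 11.053/0.85 = 13.004 in; ε'_s = 0.003(c − d')/c = 0.0025 ≥ ε_y = 0.0021, so the compression steel yields.
M_n = (A_s − A'_s) f_y (d − a/2) + A'_s f_y (d − d') = 335.4 × (26.8 − 5.5265) + 96 × (26.8 − 2.2) = 7135.1 + 2361.6 = 9496.7 kip·in = 9496.7/12 = 791.39 kip·ft.

M_n ≈ 791 kip·ft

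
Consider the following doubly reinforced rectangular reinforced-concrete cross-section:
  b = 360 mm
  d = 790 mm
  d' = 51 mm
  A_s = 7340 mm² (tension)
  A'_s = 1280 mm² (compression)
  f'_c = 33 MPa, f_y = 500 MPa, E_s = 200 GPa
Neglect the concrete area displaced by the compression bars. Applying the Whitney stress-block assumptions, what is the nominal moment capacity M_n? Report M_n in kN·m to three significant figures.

Assume both tension and compression steel yield.
Net tension couple steel: A_s − A'_s = 6060 mm².
a = (A_s − A'_s) f_y / (0.85 f'_c b) = 3030000/(0.85 × 33 × 360) = 300.06 mm.
c = a/β₁ = 300.06/0.814 = 368.62 mm; ε'_s = 0.003(c − d')/c = 0.0026 ≥ f_y/E_s = 0.0025, so compression steel does yield.
M_n = (A_s − A'_s) f_y (d − a/2) + A'_s f_y (d − d') = [3030000 × (790 − 150.03) + 640000 × (790 − 51)] × 10⁻⁶ = 1939.11 + 472.96 = 2412.07 kN·m.

M_n ≈ 2410 kN·m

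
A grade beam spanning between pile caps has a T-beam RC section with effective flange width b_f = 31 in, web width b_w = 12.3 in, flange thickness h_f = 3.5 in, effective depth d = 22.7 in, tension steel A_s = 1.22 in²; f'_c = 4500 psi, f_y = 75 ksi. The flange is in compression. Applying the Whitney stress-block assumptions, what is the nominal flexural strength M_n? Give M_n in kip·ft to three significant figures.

Tension: T = A_s f_y = 1.22 × 75 = 91.5 kips.
Try a within the flange: a = T/(0.85 f'_c b_f) = 91.5/(0.85 × 4.5 × 31) = 0.772 in.
Since a = 0.772 ≤ h_f = 3.5 in, the stress block lies entirely in the flange; analyse as a rectangular beam of width b_f.
M_n = T(d − a/2) = 91.5 × (22.7 − 0.386) = 2041.7 kip·in.
M_n = 2041.7/12 = 170.14 kip·ft.

M_n ≈ 170 kip·ft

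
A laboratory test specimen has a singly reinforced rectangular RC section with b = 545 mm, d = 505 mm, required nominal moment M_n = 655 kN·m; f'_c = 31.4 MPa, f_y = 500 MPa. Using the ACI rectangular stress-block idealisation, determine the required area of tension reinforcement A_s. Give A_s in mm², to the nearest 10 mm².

With M_n = 0.85 f'_c a b (d − a/2), solve the quadratic for a:
a = d − √(d² − 2M_n/(0.85 f'_c b)) = 505 − √(505² − 2 × 655×10⁶/(0.85 × 31.4 × 545)) = 98.84 mm.
A_s = 0.85 f'_c a b / f_y = 0.85 × 31.4 × 98.84 × 545 / 500 = 2875.5 mm².

A_s ≈ 2880 mm²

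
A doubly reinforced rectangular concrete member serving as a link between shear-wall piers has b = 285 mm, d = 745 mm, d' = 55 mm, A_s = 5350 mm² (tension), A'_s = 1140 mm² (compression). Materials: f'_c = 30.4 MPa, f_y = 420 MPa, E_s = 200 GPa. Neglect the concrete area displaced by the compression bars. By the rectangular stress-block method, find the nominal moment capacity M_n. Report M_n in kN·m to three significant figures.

Assume both tension and compression steel yield.
Net tension couple steel: A_s − A'_s = 4210 mm².
a = (A_s − A'_s) f_y / (0.85 f'_c b) = 1768200/(0.85 × 30.4 × 285) = 240.10 mm.
c = a/β₁ = 240.10/0.833 = 288.24 mm; ε'_s = 0.003(c − d')/c = 0.0024 ≥ f_y/E_s = 0.0021, so compression steel does yield.
M_n = (A_s − A'_s) f_y (d − a/2) + A'_s f_y (d − d') = [1768200 × (745 − 120.05) + 478800 × (745 − 55)] × 10⁻⁶ = 1105.04 + 330.37 = 1435.41 kN·m.

M_n ≈ 1440 kN·m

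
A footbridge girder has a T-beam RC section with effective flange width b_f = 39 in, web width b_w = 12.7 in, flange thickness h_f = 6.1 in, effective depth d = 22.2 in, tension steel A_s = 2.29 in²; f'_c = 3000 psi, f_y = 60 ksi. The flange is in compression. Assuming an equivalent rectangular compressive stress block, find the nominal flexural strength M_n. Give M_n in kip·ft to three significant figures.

Tension: T = A_s f_y = 2.29 × 60 = 137.4 kips.
Try a within the flange: a = T/(0.85 f'_c b_f) = 137.4/(0.85 × 3 × 39) = 1.382 in.
Since a = 1.382 ≤ h_f = 6.1 in, the stress block lies entirely in the flange; analyse as a rectangular beam of width b_f.
M_n = T(d − a/2) = 137.4 × (22.2 − 0.691) = 2955.3 kip·in.
M_n = 2955.3/12 = 246.28 kip·ft.

M_n ≈ 246 kip·ft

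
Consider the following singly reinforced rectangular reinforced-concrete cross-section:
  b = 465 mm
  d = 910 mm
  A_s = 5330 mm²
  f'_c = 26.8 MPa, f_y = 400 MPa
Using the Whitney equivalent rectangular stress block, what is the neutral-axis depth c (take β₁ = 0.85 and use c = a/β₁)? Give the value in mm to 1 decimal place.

c ≈ 236.8 mm

T = A_s f_y = 5330 × 400 = 2132000 N = 2132 kN.
Setting C = 0.85 f'_c a b equal to T: a = 2132000/(0.85 × 26.8 × 465) = 201.271 mm.
With β₁ = 0.85, c = a/β₁ = 201.271/0.85 = 236.8 mm.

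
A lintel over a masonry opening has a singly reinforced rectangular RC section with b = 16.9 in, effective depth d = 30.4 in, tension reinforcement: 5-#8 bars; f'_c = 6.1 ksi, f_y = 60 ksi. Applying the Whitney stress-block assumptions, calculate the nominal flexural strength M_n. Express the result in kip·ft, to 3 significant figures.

A_s = 5 × 0.79 = 3.95 in².
T = A_s f_y = 3.95 × 60 = 237 kips.
a = T/(0.85 f'_c b) = 237/(0.85 × 6.1 × 16.9) = 2.705 in.
M_n = T(d − a/2) = 237 × (30.4 − 1.3525) = 6884.3 kip·in = 6884.3/12 = 573.69 kip·ft.

M_n ≈ 574 kip·ft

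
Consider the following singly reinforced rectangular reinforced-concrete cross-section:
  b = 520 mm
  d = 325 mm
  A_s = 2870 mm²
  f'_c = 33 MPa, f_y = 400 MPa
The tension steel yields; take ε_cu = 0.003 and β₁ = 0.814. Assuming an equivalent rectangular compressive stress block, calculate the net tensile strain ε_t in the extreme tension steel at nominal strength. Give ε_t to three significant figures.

a = A_s f_y/(0.85 f'_c b) = 78.71 mm.
β₁ = 0.814, so c = a/β₁ = 78.71/0.814 = 96.70 mm.
From the linear strain diagram with ε_cu = 0.003: ε_t = 0.003 (d − c)/c = 0.003 × (325 − 96.70)/96.70 = 0.00708.
Since ε_t ≥ 0.005, the section is tension-controlled.

ε_t ≈ 0.00708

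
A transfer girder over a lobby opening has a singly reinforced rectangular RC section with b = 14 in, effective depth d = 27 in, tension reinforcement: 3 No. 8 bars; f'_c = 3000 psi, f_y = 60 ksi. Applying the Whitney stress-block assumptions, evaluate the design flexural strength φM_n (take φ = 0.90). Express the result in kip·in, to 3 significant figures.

A_s = 3 × 0.79 = 2.37 in².
T = A_s f_y = 2.37 × 60 = 142.2 kips.
a = T/(0.85 f'_c b) = 142.2/(0.85 × 3 × 14) = 3.983 in.
M_n = T(d − a/2) = 142.2 × (27 − 1.9915) = 3556.2 kip·in.
φM_n = 0.90 × 3556.2 = 3200.6 kip·in.

φM_n ≈ 3200 kip·in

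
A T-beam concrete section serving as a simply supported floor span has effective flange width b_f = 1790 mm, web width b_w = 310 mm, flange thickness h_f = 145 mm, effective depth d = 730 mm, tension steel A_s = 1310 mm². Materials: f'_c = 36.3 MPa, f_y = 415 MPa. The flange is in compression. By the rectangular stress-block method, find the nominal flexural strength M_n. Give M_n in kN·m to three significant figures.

M_n ≈ 394 kN·m

Tension: T = A_s f_y = 1310 × 415 = 543650 N.
Try a within the flange: a = T/(0.85 f'_c b_f) = 543650/(0.85 × 36.3 × 1790) = 9.84 mm.
Since a = 9.84 ≤ h_f = 145 mm, the stress block lies entirely in the flange; analyse as a rectangular beam of width b_f.
M_n = T(d − a/2) = 543650 × (730 − 4.92) = 394.19 × 10⁶ N·mm.
M_n = 394.19 kN·m.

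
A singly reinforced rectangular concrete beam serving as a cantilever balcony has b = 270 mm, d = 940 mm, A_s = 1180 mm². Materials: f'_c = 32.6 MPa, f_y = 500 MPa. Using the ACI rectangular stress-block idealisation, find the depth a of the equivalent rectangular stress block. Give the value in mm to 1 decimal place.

a ≈ 78.9 mm

T = A_s f_y = 1180 × 500 = 590000 N = 590 kN.
Setting C = 0.85 f'_c a b equal to T: a = 590000/(0.85 × 32.6 × 270) = 78.9 mm.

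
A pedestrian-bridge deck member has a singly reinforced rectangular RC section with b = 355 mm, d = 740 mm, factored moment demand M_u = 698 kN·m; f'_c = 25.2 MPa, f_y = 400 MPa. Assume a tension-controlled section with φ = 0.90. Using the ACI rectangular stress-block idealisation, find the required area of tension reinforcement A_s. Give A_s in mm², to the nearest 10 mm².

A_s ≈ 2920 mm²

M_n = M_u/φ = 698/0.90 = 775.556 kN·m.
With M_n = 0.85 f'_c a b (d − a/2), solve the quadratic for a:
a = d − √(d² − 2M_n/(0.85 f'_c b)) = 740 − √(740² − 2 × 775.556×10⁶/(0.85 × 25.2 × 355)) = 153.81 mm.
A_s = 0.85 f'_c a b / f_y = 0.85 × 25.2 × 153.81 × 355 / 400 = 2924.0 mm².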